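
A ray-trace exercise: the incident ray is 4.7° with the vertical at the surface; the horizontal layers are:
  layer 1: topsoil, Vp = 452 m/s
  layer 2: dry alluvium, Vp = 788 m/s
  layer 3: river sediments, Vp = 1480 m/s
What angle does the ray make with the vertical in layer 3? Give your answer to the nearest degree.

16°

Snell's law across each interface conserves sin θ / V, so sin θ_3 = V_3·sin θ₁/V₁.
sin θ_3 = 1480 × sin 4.7° / 452 = 0.2683.
θ_3 = 15.56° from the vertical.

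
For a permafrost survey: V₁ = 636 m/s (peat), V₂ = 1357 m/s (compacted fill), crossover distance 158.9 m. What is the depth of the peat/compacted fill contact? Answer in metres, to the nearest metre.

48 m

x_cross = 2h·√((V₂+V₁)/(V₂−V₁)) → h = x_cross / (2·√((V₂+V₁)/(V₂−V₁))).
√((V₂+V₁)/(V₂−V₁)) = √((1357+636)/(1357−636)) = 1.6626.
h = 158.9 / (2·1.6626) = 47.79 m.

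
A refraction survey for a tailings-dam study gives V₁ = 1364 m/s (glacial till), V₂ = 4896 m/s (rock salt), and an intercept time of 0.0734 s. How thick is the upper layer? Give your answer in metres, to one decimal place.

θ_c = arcsin(1364/4896) = 16.18°; cos θ_c = 0.9604.
tᵢ = 2h cos θ_c/V₁ ⇒ h = tᵢ·V₁/(2 cos θ_c) = 0.0734·1364/(2·0.9604) = 52.12 m.

52.1 m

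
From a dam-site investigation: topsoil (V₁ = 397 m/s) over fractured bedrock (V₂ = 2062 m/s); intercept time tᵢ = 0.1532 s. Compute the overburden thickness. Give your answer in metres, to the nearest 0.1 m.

31.0 m

θ_c = arcsin(397/2062) = 11.10°; cos θ_c = 0.9813.
tᵢ = 2h cos θ_c/V₁ ⇒ h = tᵢ·V₁/(2 cos θ_c) = 0.1532·397/(2·0.9813) = 30.99 m.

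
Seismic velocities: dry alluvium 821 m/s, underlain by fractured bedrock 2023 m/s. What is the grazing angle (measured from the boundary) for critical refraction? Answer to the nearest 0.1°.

66.1°

At critical incidence the refracted ray runs along the interface (θ₂ = 90°), so sin θ_c = V₁/V₂.
θ_c = arcsin(821/2023) = arcsin 0.4058 = 23.94°.
Measured from the interface: 90° − 23.94° = 66.06°.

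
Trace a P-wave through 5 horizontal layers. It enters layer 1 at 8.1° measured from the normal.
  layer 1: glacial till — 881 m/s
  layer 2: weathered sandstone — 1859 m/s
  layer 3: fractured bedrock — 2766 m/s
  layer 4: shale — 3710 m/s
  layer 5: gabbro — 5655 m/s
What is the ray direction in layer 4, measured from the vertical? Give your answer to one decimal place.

36.4°

Snell's law across each interface conserves sin θ / V, so sin θ_4 = V_4·sin θ₁/V₁.
sin θ_4 = 3710 × sin 8.1° / 881 = 0.5934.
θ_4 = 36.40° from the vertical.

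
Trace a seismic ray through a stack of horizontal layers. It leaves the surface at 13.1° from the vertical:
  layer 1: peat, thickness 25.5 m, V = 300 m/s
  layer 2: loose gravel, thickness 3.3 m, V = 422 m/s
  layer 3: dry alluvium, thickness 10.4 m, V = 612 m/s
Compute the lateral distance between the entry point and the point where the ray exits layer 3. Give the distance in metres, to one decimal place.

12.5 m

Apply Snell's law at each interface; in layer i the horizontal offset is hᵢ·tan θᵢ.
Layer 1: θ = 13.10°; offset = 25.5·tan 13.10° = 5.934 m.
Layer 2: sin θ = 422·sin 13.1°/300 = 0.3188, θ = 18.59°; offset = 3.3·tan 18.59° = 1.110 m.
Layer 3: sin θ = 612·sin 13.1°/300 = 0.4624, θ = 27.54°; offset = 10.4·tan 27.54° = 5.423 m.
Summing the layer offsets gives 12.467 m.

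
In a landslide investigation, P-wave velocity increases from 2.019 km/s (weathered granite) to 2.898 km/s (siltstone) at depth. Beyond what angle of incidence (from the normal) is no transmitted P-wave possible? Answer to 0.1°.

44.2°

At critical incidence the refracted ray runs along the interface (θ₂ = 90°), so sin θ_c = V₁/V₂.
θ_c = arcsin(2.019/2.898) = arcsin 0.6967 = 44.16°.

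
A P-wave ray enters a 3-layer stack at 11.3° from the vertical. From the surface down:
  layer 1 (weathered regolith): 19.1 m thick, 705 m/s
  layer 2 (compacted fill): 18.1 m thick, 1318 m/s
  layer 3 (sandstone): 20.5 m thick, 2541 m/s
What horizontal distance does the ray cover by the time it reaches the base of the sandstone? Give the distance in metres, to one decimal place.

p = sin θ₁/V₁ = sin 11.3°/705 = 2.7794e-04 s/m is conserved through the stack.
Layer 1: θ = 11.30°; offset = 19.1·tan 11.30° = 3.817 m.
Layer 2: sin θ = p·1318 = 0.3663 → θ = 21.49°; offset = 18.1·tan 21.49° = 7.126 m.
Layer 3: sin θ = p·2541 = 0.7062 → θ = 44.93°; offset = 20.5·tan 44.93° = 20.450 m.
Σ offsets = 31.392 m.

31.4 m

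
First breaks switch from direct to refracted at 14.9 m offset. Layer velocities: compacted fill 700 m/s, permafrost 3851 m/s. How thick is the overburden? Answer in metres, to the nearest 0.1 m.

x_cross = 2h·√((V₂+V₁)/(V₂−V₁)) → h = x_cross / (2·√((V₂+V₁)/(V₂−V₁))).
√((V₂+V₁)/(V₂−V₁)) = √((3851+700)/(3851−700)) = 1.2018.
h = 14.9 / (2·1.2018) = 6.20 m.

6.2 m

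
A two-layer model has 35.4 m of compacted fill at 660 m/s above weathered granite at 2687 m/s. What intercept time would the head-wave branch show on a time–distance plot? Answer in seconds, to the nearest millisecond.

θ_c = arcsin(V₁/V₂) = arcsin(660/2687) = 14.22°; cos θ_c = 0.9694.
tᵢ = 2h·cos θ_c / V₁ = 2·35.4·0.9694 / 660 = 0.10399 s.

0.104 s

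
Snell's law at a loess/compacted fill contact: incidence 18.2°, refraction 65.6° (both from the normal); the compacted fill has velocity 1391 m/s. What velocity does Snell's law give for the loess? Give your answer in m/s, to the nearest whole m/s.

477 m/s

Snell's law: sin 18.2°/V₁ = sin 65.6°/V₂.
V₁ = V₂·sin 18.2°/sin 65.6° = 1391 × 0.3430 = 477.07 m/s.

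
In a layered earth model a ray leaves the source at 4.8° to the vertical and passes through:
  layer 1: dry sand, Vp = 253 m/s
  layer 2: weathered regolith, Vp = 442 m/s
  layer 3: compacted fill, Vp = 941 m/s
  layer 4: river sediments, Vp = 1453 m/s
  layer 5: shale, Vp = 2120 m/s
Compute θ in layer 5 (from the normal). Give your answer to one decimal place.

Snell's law across each interface conserves sin θ / V, so sin θ_5 = V_5·sin θ₁/V₁.
sin θ_5 = 2120 × sin 4.8° / 253 = 0.7012.
θ_5 = arcsin 0.7012 = 44.52°.

44.5°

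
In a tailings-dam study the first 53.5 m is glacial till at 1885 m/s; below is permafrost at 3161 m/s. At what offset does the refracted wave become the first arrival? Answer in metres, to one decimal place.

212.8 m

θ_c = arcsin(1885/3161) = 36.61°, so cos θ_c = 0.8027 and tᵢ = 2h cos θ_c/V₁ = 0.0456 s.
At crossover x/V₁ = x/V₂ + tᵢ ⇒ x = tᵢ/(1/V₁ − 1/V₂) = 0.04557/(5.3050e-04 − 3.1636e-04) = 212.78 m.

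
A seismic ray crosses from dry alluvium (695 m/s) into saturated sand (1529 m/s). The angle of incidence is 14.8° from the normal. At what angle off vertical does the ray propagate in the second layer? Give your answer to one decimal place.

34.2°

sin θ₁/V₁ = sin θ₂/V₂ ⇒ sin θ₂ = 1529·sin 14.8°/695 = 1529·0.2554/695 = 0.5620.
θ₂ = sin⁻¹(0.5620) = 34.19° (from vertical).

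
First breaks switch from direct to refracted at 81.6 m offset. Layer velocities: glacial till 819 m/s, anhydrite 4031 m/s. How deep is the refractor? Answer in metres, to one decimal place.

33.2 m

x_cross = 2h·√((V₂+V₁)/(V₂−V₁)) → h = x_cross / (2·√((V₂+V₁)/(V₂−V₁))).
√((V₂+V₁)/(V₂−V₁)) = √((4031+819)/(4031−819)) = 1.2288.
h = 81.6 / (2·1.2288) = 33.20 m.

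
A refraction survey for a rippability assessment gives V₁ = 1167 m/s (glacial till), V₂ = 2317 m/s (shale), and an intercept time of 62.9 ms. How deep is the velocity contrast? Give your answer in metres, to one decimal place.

h = tᵢ·V₁·V₂ / (2·√(V₂²−V₁²)).
√(V₂²−V₁²) = √(2317² − 1167²) = 2001.6 m/s.
h = 0.0629 s × 1167 × 2317 / (2 × 2001.6) = 42.48 m.

42.5 m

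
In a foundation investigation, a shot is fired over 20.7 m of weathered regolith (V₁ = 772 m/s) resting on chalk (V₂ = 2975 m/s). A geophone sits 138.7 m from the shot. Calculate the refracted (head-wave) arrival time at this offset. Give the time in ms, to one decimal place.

98.4 ms

t = x/V₂ + 2h·√(V₂²−V₁²)/(V₁V₂).
√(V₂²−V₁²) = √(2975²−772²) = 2873.1 m/s; delay term = 2·20.7·2873.1/(772·2975) = 0.05179 s.
t = 138.7/2975 + 0.05179 = 0.09841 s.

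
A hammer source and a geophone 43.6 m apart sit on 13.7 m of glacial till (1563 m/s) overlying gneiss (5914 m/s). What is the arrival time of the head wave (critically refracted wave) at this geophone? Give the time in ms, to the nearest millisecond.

24 ms

t = x/V₂ + 2h·√(V₂²−V₁²)/(V₁V₂).
√(V₂²−V₁²) = √(5914²−1563²) = 5703.7 m/s; delay term = 2·13.7·5703.7/(1563·5914) = 0.01691 s.
t = 43.6/5914 + 0.01691 = 0.02428 s.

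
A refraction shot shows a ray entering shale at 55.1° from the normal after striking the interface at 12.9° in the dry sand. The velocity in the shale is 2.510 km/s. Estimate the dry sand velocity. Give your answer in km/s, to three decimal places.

Snell's law: sin 12.9°/V₁ = sin 55.1°/V₂.
V₁ = V₂·sin 12.9°/sin 55.1° = 2.510 × 0.2722 = 0.683 km/s.

0.683 km/s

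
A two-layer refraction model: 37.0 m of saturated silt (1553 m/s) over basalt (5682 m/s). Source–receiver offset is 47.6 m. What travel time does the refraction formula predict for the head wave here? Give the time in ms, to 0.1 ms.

54.2 ms

θ_c = arcsin(V₁/V₂) = arcsin(1553/5682) = 15.86°, cos θ_c = 0.9619.
Intercept time tᵢ = 2h cos θ_c / V₁ = 2·37.0·0.9619/1553 = 0.04584 s.
t = x/V₂ + tᵢ = 47.6/5682 + 0.04584 = 0.05421 s.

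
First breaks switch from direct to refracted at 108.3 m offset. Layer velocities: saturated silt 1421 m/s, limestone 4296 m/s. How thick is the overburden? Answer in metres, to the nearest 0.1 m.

38.4 m

x_cross = 2h·√((V₂+V₁)/(V₂−V₁)) → h = x_cross / (2·√((V₂+V₁)/(V₂−V₁))).
√((V₂+V₁)/(V₂−V₁)) = √((4296+1421)/(4296−1421)) = 1.4101.
h = 108.3 / (2·1.4101) = 38.40 m.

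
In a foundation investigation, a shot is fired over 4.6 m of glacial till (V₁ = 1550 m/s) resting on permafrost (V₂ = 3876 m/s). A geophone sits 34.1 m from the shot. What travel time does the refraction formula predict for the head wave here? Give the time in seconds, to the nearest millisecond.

0.014 s

t = x/V₂ + 2h·√(V₂²−V₁²)/(V₁V₂).
√(V₂²−V₁²) = √(3876²−1550²) = 3552.6 m/s; delay term = 2·4.6·3552.6/(1550·3876) = 0.00544 s.
t = 34.1/3876 + 0.00544 = 0.01424 s.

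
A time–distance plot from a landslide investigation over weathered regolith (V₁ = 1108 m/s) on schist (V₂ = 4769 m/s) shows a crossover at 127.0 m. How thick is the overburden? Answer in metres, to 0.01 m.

x_cross = 2h·√((V₂+V₁)/(V₂−V₁)) → h = x_cross / (2·√((V₂+V₁)/(V₂−V₁))).
√((V₂+V₁)/(V₂−V₁)) = √((4769+1108)/(4769−1108)) = 1.2670.
h = 127.0 / (2·1.2670) = 50.12 m.

50.12 m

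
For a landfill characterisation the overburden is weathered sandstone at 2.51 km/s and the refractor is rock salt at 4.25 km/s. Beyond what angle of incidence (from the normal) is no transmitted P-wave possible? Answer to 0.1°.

Critical incidence: sin θ_c = V₁/V₂ = 2.51/4.25 = 0.5906.
θ_c = arcsin 0.5906 = 36.20°.

36.2°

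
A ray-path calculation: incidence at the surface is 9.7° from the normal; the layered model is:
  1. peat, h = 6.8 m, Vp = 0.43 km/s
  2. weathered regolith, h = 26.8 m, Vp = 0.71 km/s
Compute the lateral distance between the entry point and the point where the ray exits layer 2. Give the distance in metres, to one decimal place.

8.9 m

Ray parameter p = sin 9.7° / 0.43 km/s = 3.9184e-01 s/km.
Layer 1: θ = 9.70°; offset = 6.8·tan 9.70° = 1.162 m.
Layer 2: sin θ = p·0.71 = 0.2782 → θ = 16.15°; offset = 26.8·tan 16.15° = 7.762 m.
Summing the layer offsets gives 8.925 m.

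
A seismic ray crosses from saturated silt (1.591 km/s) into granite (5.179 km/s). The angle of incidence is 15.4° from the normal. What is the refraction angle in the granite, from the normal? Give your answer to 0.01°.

59.82°

Snell's law: sin θ₂ = (V₂/V₁)·sin θ₁ = (5.179/1.591)·sin 15.4° = 0.8644.
θ₂ = arcsin 0.8644 = 59.82° from the normal.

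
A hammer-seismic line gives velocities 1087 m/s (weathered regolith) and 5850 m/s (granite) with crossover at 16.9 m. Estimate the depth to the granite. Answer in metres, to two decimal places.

7.00 m

x_cross = 2h·√((V₂+V₁)/(V₂−V₁)) → h = x_cross / (2·√((V₂+V₁)/(V₂−V₁))).
√((V₂+V₁)/(V₂−V₁)) = √((5850+1087)/(5850−1087)) = 1.2068.
h = 16.9 / (2·1.2068) = 7.00 m.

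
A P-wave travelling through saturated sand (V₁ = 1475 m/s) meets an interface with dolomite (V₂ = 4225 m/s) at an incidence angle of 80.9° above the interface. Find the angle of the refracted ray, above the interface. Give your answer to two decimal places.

63.06°

Convert to the normal: θ₁ = 90° − 80.9° = 9.1°.
Snell's law: sin θ₂ = (V₂/V₁)·sin θ₁ = (4225/1475)·sin 9.1° = 0.4530.
θ₂ = sin⁻¹(0.4530) = 26.94° (from vertical).
From the interface: 90° − 26.94° = 63.06°.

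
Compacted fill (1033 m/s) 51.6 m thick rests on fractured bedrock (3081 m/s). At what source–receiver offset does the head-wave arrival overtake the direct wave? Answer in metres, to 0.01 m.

146.27 m

θ_c = arcsin(1033/3081) = 19.59°, so cos θ_c = 0.9421 and tᵢ = 2h cos θ_c/V₁ = 0.0941 s.
At crossover x/V₁ = x/V₂ + tᵢ ⇒ x = tᵢ/(1/V₁ − 1/V₂) = 0.09412/(9.6805e-04 − 3.2457e-04) = 146.27 m.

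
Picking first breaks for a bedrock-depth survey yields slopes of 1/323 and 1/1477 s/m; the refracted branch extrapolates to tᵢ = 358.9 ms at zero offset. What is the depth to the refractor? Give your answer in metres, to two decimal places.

h = tᵢ·V₁·V₂ / (2·√(V₂²−V₁²)).
√(V₂²−V₁²) = √(1477² − 323²) = 1441.2 m/s.
h = 0.3589 s × 323 × 1477 / (2 × 1441.2) = 59.40 m.

59.40 m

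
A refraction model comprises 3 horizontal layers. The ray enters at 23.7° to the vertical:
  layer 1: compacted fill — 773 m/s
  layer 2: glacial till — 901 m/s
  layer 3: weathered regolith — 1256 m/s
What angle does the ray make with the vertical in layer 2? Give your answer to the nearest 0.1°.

Ray parameter p = sin 23.7° / 773 = 5.1998e-04 s/m.
sin θ_2 = p·V_2 = 5.1998e-04 × 901 = 0.4685.
θ_2 = arcsin 0.4685 = 27.94°.

27.9°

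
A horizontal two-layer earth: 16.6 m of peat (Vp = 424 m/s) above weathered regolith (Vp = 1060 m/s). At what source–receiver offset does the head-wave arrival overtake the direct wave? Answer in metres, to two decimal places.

x_cross = 2h·√((V₂+V₁)/(V₂−V₁)).
(V₂+V₁)/(V₂−V₁) = (1060+424)/(1060−424) = 2.3333; √ = 1.5275.
x_cross = 2·16.6·1.5275 = 50.71 m.

50.71 m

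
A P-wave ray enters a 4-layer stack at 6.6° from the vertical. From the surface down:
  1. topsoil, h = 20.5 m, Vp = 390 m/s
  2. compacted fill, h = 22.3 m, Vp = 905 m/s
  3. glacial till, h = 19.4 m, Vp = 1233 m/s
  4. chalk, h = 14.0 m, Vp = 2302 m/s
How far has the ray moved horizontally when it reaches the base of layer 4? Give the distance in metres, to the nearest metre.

29 m

p = sin θ₁/V₁ = sin 6.6°/390 = 2.9471e-04 s/m is conserved through the stack.
Layer 1: θ = 6.60°; offset = 20.5·tan 6.60° = 2.372 m.
Layer 2: sin θ = p·905 = 0.2667 → θ = 15.47°; offset = 22.3·tan 15.47° = 6.171 m.
Layer 3: sin θ = p·1233 = 0.3634 → θ = 21.31°; offset = 19.4·tan 21.31° = 7.567 m.
Layer 4: sin θ = p·2302 = 0.6784 → θ = 42.72°; offset = 14.0·tan 42.72° = 12.928 m.
Total horizontal offset = 29.038 m.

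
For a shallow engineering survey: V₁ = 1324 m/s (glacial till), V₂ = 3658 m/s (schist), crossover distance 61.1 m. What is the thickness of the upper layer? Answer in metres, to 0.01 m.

h = (x_cross/2)·√((V₂−V₁)/(V₂+V₁)).
(V₂−V₁)/(V₂+V₁) = (3658−1324)/(3658+1324) = 0.4685; √ = 0.6845.
h = (61.1/2)·0.6845 = 20.91 m.

20.91 m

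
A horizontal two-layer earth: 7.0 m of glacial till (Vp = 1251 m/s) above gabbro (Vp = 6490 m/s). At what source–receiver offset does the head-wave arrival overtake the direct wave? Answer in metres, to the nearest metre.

θ_c = arcsin(1251/6490) = 11.11°, so cos θ_c = 0.9812 and tᵢ = 2h cos θ_c/V₁ = 0.0110 s.
At crossover x/V₁ = x/V₂ + tᵢ ⇒ x = tᵢ/(1/V₁ − 1/V₂) = 0.01098/(7.9936e-04 − 1.5408e-04) = 17.02 m.

17 m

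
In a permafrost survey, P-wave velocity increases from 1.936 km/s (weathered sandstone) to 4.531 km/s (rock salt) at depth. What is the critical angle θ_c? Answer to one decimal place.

25.3°

At critical incidence the refracted ray runs along the interface (θ₂ = 90°), so sin θ_c = V₁/V₂.
θ_c = arcsin(1.936/4.531) = arcsin 0.4273 = 25.29°.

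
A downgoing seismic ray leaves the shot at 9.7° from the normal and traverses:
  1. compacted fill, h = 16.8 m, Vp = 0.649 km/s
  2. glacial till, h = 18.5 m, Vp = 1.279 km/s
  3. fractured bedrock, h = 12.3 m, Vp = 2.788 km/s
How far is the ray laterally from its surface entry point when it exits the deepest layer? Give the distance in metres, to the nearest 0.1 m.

22.3 m

Apply Snell's law at each interface; in layer i the horizontal offset is hᵢ·tan θᵢ.
Layer 1: θ = 9.70°; offset = 16.8·tan 9.70° = 2.872 m.
Layer 2: sin θ = 1.279·sin 9.7°/0.649 = 0.3320, θ = 19.39°; offset = 18.5·tan 19.39° = 6.512 m.
Layer 3: sin θ = 2.788·sin 9.7°/0.649 = 0.7238, θ = 46.37°; offset = 12.3·tan 46.37° = 12.902 m.
Summing the layer offsets gives 22.286 m.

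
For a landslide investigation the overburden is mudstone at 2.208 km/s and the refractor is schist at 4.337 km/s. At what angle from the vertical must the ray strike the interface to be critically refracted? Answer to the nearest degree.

31°

Critical incidence: sin θ_c = V₁/V₂ = 2.208/4.337 = 0.5091.
θ_c = arcsin 0.5091 = 30.60°.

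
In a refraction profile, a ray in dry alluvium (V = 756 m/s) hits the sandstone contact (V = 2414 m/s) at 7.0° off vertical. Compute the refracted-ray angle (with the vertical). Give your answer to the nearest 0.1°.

22.9°

sin θ₁/V₁ = sin θ₂/V₂ ⇒ sin θ₂ = 2414·sin 7.0°/756 = 2414·0.1219/756 = 0.3891.
θ₂ = arcsin 0.3891 = 22.90° from the normal.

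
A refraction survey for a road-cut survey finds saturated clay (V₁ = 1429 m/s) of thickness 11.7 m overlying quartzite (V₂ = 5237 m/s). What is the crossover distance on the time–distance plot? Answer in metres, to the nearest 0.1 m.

31.0 m

x_cross = 2h·√((V₂+V₁)/(V₂−V₁)).
(V₂+V₁)/(V₂−V₁) = (5237+1429)/(5237−1429) = 1.7505; √ = 1.3231.
x_cross = 2·11.7·1.3231 = 30.96 m.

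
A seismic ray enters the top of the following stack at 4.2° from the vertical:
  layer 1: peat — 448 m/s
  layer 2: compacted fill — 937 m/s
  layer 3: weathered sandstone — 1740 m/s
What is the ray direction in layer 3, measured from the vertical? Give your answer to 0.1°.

16.5°

Ray parameter p = sin 4.2° / 448 = 1.6348e-04 s/m.
sin θ_3 = p·V_3 = 1.6348e-04 × 1740 = 0.2845.
θ_3 = arcsin 0.2845 = 16.53°.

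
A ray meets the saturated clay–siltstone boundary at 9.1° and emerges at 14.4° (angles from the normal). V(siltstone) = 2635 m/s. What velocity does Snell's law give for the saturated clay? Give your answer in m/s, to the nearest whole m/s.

1676 m/s

Snell's law: sin 9.1°/V₁ = sin 14.4°/V₂.
V₁ = V₂·sin 9.1°/sin 14.4° = 2635 × 0.6360 = 1675.77 m/s.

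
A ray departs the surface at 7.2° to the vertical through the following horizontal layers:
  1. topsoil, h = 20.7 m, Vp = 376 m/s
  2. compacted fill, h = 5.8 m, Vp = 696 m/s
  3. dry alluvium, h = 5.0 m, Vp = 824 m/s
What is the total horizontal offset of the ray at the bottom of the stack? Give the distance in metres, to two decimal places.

5.43 m

p = sin θ₁/V₁ = sin 7.2°/376 = 3.3333e-04 s/m is conserved through the stack.
Layer 1: θ = 7.20°; offset = 20.7·tan 7.20° = 2.6150 m.
Layer 2: sin θ = p·696 = 0.2320 → θ = 13.41°; offset = 5.8·tan 13.41° = 1.3833 m.
Layer 3: sin θ = p·824 = 0.2747 → θ = 15.94°; offset = 5.0·tan 15.94° = 1.4283 m.
Summing the layer offsets gives 5.4266 m.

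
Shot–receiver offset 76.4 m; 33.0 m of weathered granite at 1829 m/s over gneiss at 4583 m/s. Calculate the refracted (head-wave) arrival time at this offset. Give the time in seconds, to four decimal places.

t = x/V₂ + 2h·√(V₂²−V₁²)/(V₁V₂).
√(V₂²−V₁²) = √(4583²−1829²) = 4202.2 m/s; delay term = 2·33.0·4202.2/(1829·4583) = 0.03309 s.
t = 76.4/4583 + 0.03309 = 0.04976 s.

0.0498 s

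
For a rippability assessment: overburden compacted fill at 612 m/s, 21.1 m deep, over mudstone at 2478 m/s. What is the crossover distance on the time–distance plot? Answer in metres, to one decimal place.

θ_c = arcsin(612/2478) = 14.30°, so cos θ_c = 0.9690 and tᵢ = 2h cos θ_c/V₁ = 0.0668 s.
At crossover x/V₁ = x/V₂ + tᵢ ⇒ x = tᵢ/(1/V₁ − 1/V₂) = 0.06682/(1.6340e-03 − 4.0355e-04) = 54.30 m.

54.3 m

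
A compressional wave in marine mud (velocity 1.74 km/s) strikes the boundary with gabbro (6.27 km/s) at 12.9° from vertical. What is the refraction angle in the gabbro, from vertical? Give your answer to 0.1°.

sin θ₁/V₁ = sin θ₂/V₂ ⇒ sin θ₂ = 6.27·sin 12.9°/1.74 = 6.27·0.2233/1.74 = 0.8045.
θ₂ = sin⁻¹(0.8045) = 53.56° (from vertical).

53.6°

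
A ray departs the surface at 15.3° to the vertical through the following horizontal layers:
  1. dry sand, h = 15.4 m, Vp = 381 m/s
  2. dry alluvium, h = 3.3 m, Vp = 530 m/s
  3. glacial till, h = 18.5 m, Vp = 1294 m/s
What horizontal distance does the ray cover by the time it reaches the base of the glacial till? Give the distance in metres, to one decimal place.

42.9 m

Apply Snell's law at each interface; in layer i the horizontal offset is hᵢ·tan θᵢ.
Layer 1: θ = 15.30°; offset = 15.4·tan 15.30° = 4.213 m.
Layer 2: sin θ = 530·sin 15.3°/381 = 0.3671, θ = 21.53°; offset = 3.3·tan 21.53° = 1.302 m.
Layer 3: sin θ = 1294·sin 15.3°/381 = 0.8962, θ = 63.66°; offset = 18.5·tan 63.66° = 37.371 m.
Summing the layer offsets gives 42.886 m.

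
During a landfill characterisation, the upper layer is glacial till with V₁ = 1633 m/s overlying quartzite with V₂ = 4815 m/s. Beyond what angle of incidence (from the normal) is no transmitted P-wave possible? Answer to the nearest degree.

20°

Critical incidence: sin θ_c = V₁/V₂ = 1633/4815 = 0.3391.
θ_c = arcsin 0.3391 = 19.83°.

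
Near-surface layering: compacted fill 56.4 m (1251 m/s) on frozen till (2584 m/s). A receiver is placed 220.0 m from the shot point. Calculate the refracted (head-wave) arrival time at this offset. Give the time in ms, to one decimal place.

164.0 ms

θ_c = arcsin(V₁/V₂) = arcsin(1251/2584) = 28.96°, cos θ_c = 0.8750.
Intercept time tᵢ = 2h cos θ_c / V₁ = 2·56.4·0.8750/1251 = 0.07890 s.
t = x/V₂ + tᵢ = 220.0/2584 + 0.07890 = 0.16404 s.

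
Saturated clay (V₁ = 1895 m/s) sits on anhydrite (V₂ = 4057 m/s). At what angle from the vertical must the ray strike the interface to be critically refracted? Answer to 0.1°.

27.8°

Critical incidence: sin θ_c = V₁/V₂ = 1895/4057 = 0.4671.
θ_c = arcsin 0.4671 = 27.85°.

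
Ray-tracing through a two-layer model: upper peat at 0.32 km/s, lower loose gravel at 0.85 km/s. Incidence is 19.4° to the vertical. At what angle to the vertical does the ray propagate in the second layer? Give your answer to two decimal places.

sin θ₁/V₁ = sin θ₂/V₂ ⇒ sin θ₂ = 0.85·sin 19.4°/0.32 = 0.85·0.3322/0.32 = 0.8823.
θ₂ = sin⁻¹(0.8823) = 61.92° (from vertical).

61.92°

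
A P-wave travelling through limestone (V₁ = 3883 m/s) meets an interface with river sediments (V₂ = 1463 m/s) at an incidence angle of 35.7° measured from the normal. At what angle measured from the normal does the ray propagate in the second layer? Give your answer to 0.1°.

Snell's law: sin θ₂ = (V₂/V₁)·sin θ₁ = (1463/3883)·sin 35.7° = 0.2199.
θ₂ = arcsin 0.2199 = 12.70° from the normal.

12.7°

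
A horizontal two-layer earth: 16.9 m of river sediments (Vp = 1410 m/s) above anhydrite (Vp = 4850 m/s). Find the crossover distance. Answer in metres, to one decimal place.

x_cross = 2h·√((V₂+V₁)/(V₂−V₁)).
(V₂+V₁)/(V₂−V₁) = (4850+1410)/(4850−1410) = 1.8198; √ = 1.3490.
x_cross = 2·16.9·1.3490 = 45.60 m.

45.6 m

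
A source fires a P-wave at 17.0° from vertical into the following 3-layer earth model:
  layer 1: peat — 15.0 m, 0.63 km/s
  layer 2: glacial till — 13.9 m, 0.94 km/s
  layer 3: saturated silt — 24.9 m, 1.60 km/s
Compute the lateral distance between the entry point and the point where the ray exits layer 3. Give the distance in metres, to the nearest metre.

Apply Snell's law at each interface; in layer i the horizontal offset is hᵢ·tan θᵢ.
Layer 1: θ = 17.00°; offset = 15.0·tan 17.00° = 4.586 m.
Layer 2: sin θ = 0.94·sin 17.0°/0.63 = 0.4362, θ = 25.86°; offset = 13.9·tan 25.86° = 6.739 m.
Layer 3: sin θ = 1.60·sin 17.0°/0.63 = 0.7425, θ = 47.95°; offset = 24.9·tan 47.95° = 27.603 m.
Total horizontal offset = 38.928 m.

39 m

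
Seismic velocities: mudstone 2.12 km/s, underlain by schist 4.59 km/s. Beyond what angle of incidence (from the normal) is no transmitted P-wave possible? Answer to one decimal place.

Critical incidence: sin θ_c = V₁/V₂ = 2.12/4.59 = 0.4619.
θ_c = arcsin 0.4619 = 27.51°.

27.5°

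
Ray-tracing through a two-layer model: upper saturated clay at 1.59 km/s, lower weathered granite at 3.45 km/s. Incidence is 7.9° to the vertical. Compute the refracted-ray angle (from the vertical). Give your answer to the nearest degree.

17°

sin θ₁/V₁ = sin θ₂/V₂ ⇒ sin θ₂ = 3.45·sin 7.9°/1.59 = 3.45·0.1374/1.59 = 0.2982.
θ₂ = arcsin 0.2982 = 17.35° from the normal.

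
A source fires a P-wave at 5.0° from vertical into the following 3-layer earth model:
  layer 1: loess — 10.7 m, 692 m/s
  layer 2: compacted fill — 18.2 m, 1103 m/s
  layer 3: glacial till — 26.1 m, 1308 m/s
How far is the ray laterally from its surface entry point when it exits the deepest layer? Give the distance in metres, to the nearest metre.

8 m

Apply Snell's law at each interface; in layer i the horizontal offset is hᵢ·tan θᵢ.
Layer 1: θ = 5.00°; offset = 10.7·tan 5.00° = 0.936 m.
Layer 2: sin θ = 1103·sin 5.0°/692 = 0.1389, θ = 7.99°; offset = 18.2·tan 7.99° = 2.553 m.
Layer 3: sin θ = 1308·sin 5.0°/692 = 0.1647, θ = 9.48°; offset = 26.1·tan 9.48° = 4.359 m.
Total horizontal offset = 7.848 m.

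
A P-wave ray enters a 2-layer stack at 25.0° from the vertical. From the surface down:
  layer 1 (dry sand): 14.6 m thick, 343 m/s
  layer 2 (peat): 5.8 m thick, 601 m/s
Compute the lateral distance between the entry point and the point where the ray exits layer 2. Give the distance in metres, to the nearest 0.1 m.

13.2 m

Ray parameter p = sin 25.0° / 343 m/s = 1.2321e-03 s/m.
Layer 1: θ = 25.00°; offset = 14.6·tan 25.00° = 6.808 m.
Layer 2: sin θ = p·601 = 0.7405 → θ = 47.77°; offset = 5.8·tan 47.77° = 6.391 m.
Σ offsets = 13.199 m.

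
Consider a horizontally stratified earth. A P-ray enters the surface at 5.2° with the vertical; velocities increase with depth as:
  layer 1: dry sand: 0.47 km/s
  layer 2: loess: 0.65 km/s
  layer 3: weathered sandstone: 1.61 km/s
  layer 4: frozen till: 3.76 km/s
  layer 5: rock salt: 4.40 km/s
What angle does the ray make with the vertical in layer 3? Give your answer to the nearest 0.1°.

18.1°

Snell's law across each interface conserves sin θ / V, so sin θ_3 = V_3·sin θ₁/V₁.
sin θ_3 = 1.61 × sin 5.2° / 0.47 = 0.3105.
θ_3 = 18.09° from the vertical.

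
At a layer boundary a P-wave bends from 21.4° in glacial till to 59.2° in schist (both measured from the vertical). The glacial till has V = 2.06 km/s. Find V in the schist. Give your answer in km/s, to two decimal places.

sin 21.4° = 0.3649; sin 59.2° = 0.8590.
V₂ = V₁·(sin θ₂/sin θ₁) = 2.06·(0.8590/0.3649) = 4.85 km/s.

4.85 km/s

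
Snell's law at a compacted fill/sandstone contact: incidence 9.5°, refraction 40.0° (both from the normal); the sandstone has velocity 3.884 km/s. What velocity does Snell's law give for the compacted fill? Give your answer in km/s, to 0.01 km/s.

1.00 km/s

Snell's law: sin 9.5°/V₁ = sin 40.0°/V₂.
V₁ = V₂·sin 9.5°/sin 40.0° = 3.884 × 0.2568 = 1.00 km/s.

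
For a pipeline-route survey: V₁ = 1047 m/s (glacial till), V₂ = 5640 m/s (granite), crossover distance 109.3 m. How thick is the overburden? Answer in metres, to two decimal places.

45.29 m

x_cross = 2h·√((V₂+V₁)/(V₂−V₁)) → h = x_cross / (2·√((V₂+V₁)/(V₂−V₁))).
√((V₂+V₁)/(V₂−V₁)) = √((5640+1047)/(5640−1047)) = 1.2066.
h = 109.3 / (2·1.2066) = 45.29 m.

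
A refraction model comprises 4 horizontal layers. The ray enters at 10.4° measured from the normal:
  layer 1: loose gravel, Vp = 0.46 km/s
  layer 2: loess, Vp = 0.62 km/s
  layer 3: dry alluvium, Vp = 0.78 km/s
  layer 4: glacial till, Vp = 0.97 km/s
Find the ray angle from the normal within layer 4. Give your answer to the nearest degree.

22°

Ray parameter p = sin 10.4° / 0.46 = 3.9243e-01 s/km.
sin θ_4 = p·V_4 = 3.9243e-01 × 0.97 = 0.3807.
θ_4 = 22.37° from the vertical.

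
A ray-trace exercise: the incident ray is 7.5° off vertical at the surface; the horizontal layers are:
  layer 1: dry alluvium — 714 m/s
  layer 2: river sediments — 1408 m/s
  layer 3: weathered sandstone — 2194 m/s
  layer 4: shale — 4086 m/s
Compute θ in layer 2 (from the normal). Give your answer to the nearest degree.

Snell's law across each interface conserves sin θ / V, so sin θ_2 = V_2·sin θ₁/V₁.
sin θ_2 = 1408 × sin 7.5° / 714 = 0.2574.
θ_2 = arcsin 0.2574 = 14.92°.

15°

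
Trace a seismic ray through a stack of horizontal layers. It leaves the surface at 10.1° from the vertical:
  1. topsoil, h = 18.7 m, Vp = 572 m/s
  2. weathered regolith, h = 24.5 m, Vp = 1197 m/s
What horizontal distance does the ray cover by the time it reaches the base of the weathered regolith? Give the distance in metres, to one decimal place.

13.0 m

p = sin θ₁/V₁ = sin 10.1°/572 = 3.0659e-04 s/m is conserved through the stack.
Layer 1: θ = 10.10°; offset = 18.7·tan 10.10° = 3.331 m.
Layer 2: sin θ = p·1197 = 0.3670 → θ = 21.53°; offset = 24.5·tan 21.53° = 9.665 m.
Σ offsets = 12.996 m.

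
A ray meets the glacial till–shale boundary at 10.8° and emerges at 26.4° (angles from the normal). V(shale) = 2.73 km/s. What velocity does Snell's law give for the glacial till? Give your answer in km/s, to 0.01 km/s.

Snell's law: sin 10.8°/V₁ = sin 26.4°/V₂.
V₁ = V₂·sin 10.8°/sin 26.4° = 2.73 × 0.4214 = 1.15 km/s.

1.15 km/s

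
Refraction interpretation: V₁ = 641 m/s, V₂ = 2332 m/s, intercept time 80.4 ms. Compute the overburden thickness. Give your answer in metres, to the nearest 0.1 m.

h = tᵢ·V₁·V₂ / (2·√(V₂²−V₁²)).
√(V₂²−V₁²) = √(2332² − 641²) = 2242.2 m/s.
h = 0.0804 s × 641 × 2332 / (2 × 2242.2) = 26.80 m.

26.8 m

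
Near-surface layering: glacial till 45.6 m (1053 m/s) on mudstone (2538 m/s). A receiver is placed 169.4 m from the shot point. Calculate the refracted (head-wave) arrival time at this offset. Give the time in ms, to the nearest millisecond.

146 ms

t = x/V₂ + 2h·√(V₂²−V₁²)/(V₁V₂).
√(V₂²−V₁²) = √(2538²−1053²) = 2309.2 m/s; delay term = 2·45.6·2309.2/(1053·2538) = 0.07880 s.
t = 169.4/2538 + 0.07880 = 0.14555 s.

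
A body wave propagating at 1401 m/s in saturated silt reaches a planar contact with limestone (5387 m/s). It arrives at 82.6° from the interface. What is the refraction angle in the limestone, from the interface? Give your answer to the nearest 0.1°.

60.3°

Angle from the normal: 90° − 82.6° = 7.4°.
sin θ₁/V₁ = sin θ₂/V₂ ⇒ sin θ₂ = 5387·sin 7.4°/1401 = 5387·0.1288/1401 = 0.4952.
θ₂ = arcsin 0.4952 = 29.69° from the normal.
From the interface: 90° − 29.69° = 60.31°.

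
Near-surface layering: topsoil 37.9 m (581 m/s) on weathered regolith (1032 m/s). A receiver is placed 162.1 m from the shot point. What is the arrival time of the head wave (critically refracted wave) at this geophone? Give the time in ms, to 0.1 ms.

264.9 ms

θ_c = arcsin(V₁/V₂) = arcsin(581/1032) = 34.26°, cos θ_c = 0.8265.
Intercept time tᵢ = 2h cos θ_c / V₁ = 2·37.9·0.8265/581 = 0.10782 s.
t = x/V₂ + tᵢ = 162.1/1032 + 0.10782 = 0.26490 s.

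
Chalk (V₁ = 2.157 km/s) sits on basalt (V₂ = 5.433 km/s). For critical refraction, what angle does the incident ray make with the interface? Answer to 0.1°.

66.6°

Critical incidence: sin θ_c = V₁/V₂ = 2.157/5.433 = 0.3970.
θ_c = arcsin 0.3970 = 23.39°.
Measured from the interface: 90° − 23.39° = 66.61°.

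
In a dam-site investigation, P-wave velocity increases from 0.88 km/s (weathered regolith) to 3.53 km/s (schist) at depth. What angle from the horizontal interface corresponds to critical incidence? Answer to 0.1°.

75.6°

At critical incidence the refracted ray runs along the interface (θ₂ = 90°), so sin θ_c = V₁/V₂.
θ_c = arcsin(0.88/3.53) = arcsin 0.2493 = 14.44°.
Measured from the interface: 90° − 14.44° = 75.56°.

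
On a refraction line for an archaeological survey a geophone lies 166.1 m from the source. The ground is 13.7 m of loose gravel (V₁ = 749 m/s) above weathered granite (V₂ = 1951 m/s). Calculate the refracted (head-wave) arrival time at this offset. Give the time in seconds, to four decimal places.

θ_c = arcsin(V₁/V₂) = arcsin(749/1951) = 22.58°, cos θ_c = 0.9234.
Intercept time tᵢ = 2h cos θ_c / V₁ = 2·13.7·0.9234/749 = 0.03378 s.
t = x/V₂ + tᵢ = 166.1/1951 + 0.03378 = 0.11891 s.

0.1189 s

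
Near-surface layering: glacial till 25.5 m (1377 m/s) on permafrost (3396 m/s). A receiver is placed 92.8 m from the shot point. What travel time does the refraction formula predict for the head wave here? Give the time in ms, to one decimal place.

61.2 ms

θ_c = arcsin(V₁/V₂) = arcsin(1377/3396) = 23.92°, cos θ_c = 0.9141.
Intercept time tᵢ = 2h cos θ_c / V₁ = 2·25.5·0.9141/1377 = 0.03386 s.
t = x/V₂ + tᵢ = 92.8/3396 + 0.03386 = 0.06118 s.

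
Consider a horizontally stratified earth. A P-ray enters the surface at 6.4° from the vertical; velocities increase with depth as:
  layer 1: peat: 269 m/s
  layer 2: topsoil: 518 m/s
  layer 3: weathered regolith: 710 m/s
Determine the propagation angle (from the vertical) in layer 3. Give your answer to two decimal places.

Ray parameter p = sin 6.4° / 269 = 4.1438e-04 s/m.
sin θ_3 = p·V_3 = 4.1438e-04 × 710 = 0.2942.
θ_3 = arcsin 0.2942 = 17.11°.

17.11°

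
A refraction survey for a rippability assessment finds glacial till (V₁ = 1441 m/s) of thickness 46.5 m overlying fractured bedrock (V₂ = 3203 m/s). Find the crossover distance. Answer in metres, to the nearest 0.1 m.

θ_c = arcsin(1441/3203) = 26.74°, so cos θ_c = 0.8931 and tᵢ = 2h cos θ_c/V₁ = 0.0576 s.
At crossover x/V₁ = x/V₂ + tᵢ ⇒ x = tᵢ/(1/V₁ − 1/V₂) = 0.05764/(6.9396e-04 − 3.1221e-04) = 150.98 m.

151.0 m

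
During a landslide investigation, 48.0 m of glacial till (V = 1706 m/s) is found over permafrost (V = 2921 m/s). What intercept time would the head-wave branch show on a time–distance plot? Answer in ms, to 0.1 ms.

45.7 ms

θ_c = arcsin(V₁/V₂) = arcsin(1706/2921) = 35.74°; cos θ_c = 0.8117.
tᵢ = 2h·cos θ_c / V₁ = 2·48.0·0.8117 / 1706 = 0.04568 s.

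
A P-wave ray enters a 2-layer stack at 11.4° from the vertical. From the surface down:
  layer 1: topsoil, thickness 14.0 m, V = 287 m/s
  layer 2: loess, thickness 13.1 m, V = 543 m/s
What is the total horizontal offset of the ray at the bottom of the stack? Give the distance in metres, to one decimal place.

8.1 m

p = sin θ₁/V₁ = sin 11.4°/287 = 6.8870e-04 s/m is conserved through the stack.
Layer 1: θ = 11.40°; offset = 14.0·tan 11.40° = 2.823 m.
Layer 2: sin θ = p·543 = 0.3740 → θ = 21.96°; offset = 13.1·tan 21.96° = 5.282 m.
Summing the layer offsets gives 8.105 m.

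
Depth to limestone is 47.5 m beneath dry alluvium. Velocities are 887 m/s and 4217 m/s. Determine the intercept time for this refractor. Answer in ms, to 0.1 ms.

104.7 ms

θ_c = arcsin(V₁/V₂) = arcsin(887/4217) = 12.14°; cos θ_c = 0.9776.
tᵢ = 2h·cos θ_c / V₁ = 2·47.5·0.9776 / 887 = 0.10471 s.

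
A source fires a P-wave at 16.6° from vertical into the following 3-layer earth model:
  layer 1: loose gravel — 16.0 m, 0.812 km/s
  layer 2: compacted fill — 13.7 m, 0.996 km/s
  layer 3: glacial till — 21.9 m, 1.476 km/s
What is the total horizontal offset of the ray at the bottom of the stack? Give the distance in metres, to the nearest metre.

Apply Snell's law at each interface; in layer i the horizontal offset is hᵢ·tan θᵢ.
Layer 1: θ = 16.60°; offset = 16.0·tan 16.60° = 4.770 m.
Layer 2: sin θ = 0.996·sin 16.6°/0.812 = 0.3504, θ = 20.51°; offset = 13.7·tan 20.51° = 5.126 m.
Layer 3: sin θ = 1.476·sin 16.6°/0.812 = 0.5193, θ = 31.29°; offset = 21.9·tan 31.29° = 13.308 m.
Summing the layer offsets gives 23.204 m.

23 m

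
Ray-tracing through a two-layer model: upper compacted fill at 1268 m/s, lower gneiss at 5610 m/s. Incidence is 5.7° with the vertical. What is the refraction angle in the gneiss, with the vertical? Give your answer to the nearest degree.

26°

sin θ₁/V₁ = sin θ₂/V₂ ⇒ sin θ₂ = 5610·sin 5.7°/1268 = 5610·0.0993/1268 = 0.4394.
θ₂ = arcsin 0.4394 = 26.07° from the normal.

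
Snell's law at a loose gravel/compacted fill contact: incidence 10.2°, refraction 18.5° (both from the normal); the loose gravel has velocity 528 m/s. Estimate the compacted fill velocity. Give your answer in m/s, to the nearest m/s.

sin 10.2° = 0.1771; sin 18.5° = 0.3173.
V₂ = V₁·(sin θ₂/sin θ₁) = 528·(0.3173/0.1771) = 946.08 m/s.

946 m/s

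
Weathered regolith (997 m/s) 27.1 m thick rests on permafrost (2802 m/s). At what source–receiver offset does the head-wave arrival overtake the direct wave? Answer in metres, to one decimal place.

78.6 m

x_cross = 2h·√((V₂+V₁)/(V₂−V₁)).
(V₂+V₁)/(V₂−V₁) = (2802+997)/(2802−997) = 2.1047; √ = 1.4508.
x_cross = 2·27.1·1.4508 = 78.63 m.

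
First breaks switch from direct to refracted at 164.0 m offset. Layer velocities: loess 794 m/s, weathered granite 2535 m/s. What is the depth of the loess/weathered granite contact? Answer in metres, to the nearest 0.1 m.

59.3 m

x_cross = 2h·√((V₂+V₁)/(V₂−V₁)) → h = x_cross / (2·√((V₂+V₁)/(V₂−V₁))).
√((V₂+V₁)/(V₂−V₁)) = √((2535+794)/(2535−794)) = 1.3828.
h = 164.0 / (2·1.3828) = 59.30 m.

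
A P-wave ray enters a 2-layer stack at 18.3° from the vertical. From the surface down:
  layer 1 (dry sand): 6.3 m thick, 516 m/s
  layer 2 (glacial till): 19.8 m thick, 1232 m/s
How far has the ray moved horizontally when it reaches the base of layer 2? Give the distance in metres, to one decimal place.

24.5 m

Ray parameter p = sin 18.3° / 516 m/s = 6.0851e-04 s/m.
Layer 1: θ = 18.30°; offset = 6.3·tan 18.30° = 2.084 m.
Layer 2: sin θ = p·1232 = 0.7497 → θ = 48.56°; offset = 19.8·tan 48.56° = 22.430 m.
Summing the layer offsets gives 24.513 m.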